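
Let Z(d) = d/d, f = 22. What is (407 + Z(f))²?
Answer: 166464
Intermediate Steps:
Z(d) = 1
(407 + Z(f))² = (407 + 1)² = 408² = 166464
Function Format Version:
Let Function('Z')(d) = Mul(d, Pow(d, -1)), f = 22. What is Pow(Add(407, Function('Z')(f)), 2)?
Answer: 166464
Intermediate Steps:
Function('Z')(d) = 1
Pow(Add(407, Function('Z')(f)), 2) = Pow(Add(407, 1), 2) = Pow(408, 2) = 166464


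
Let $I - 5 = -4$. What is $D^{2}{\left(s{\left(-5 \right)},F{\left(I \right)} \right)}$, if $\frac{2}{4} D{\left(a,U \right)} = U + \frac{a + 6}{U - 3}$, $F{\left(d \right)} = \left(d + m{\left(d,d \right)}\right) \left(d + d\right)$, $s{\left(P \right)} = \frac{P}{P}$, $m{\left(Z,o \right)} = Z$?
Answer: $484$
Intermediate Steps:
$I = 1$ ($I = 5 - 4 = 1$)
$s{\left(P \right)} = 1$
$F{\left(d \right)} = 4 d^{2}$ ($F{\left(d \right)} = \left(d + d\right) \left(d + d\right) = 2 d 2 d = 4 d^{2}$)
$D{\left(a,U \right)} = 2 U + \frac{2 \left(6 + a\right)}{-3 + U}$ ($D{\left(a,U \right)} = 2 \left(U + \frac{a + 6}{U - 3}\right) = 2 \left(U + \frac{6 + a}{-3 + U}\right) = 2 U + \frac{2 \left(6 + a\right)}{-3 + U}$)
$D^{2}{\left(s{\left(-5 \right)},F{\left(I \right)} \right)} = \left(\frac{2 \left(6 + 1 + \left(4 \cdot 1^{2}\right)^{2} - 3 \cdot 4 \cdot 1^{2}\right)}{-3 + 4 \cdot 1^{2}}\right)^{2} = \left(\frac{2 \left(6 + 1 + \left(4 \cdot 1\right)^{2} - 3 \cdot 4 \cdot 1\right)}{-3 + 4 \cdot 1}\right)^{2} = \left(\frac{2 \left(6 + 1 + 4^{2} - 12\right)}{-3 + 4}\right)^{2} = \left(\frac{2 \left(6 + 1 + 16 - 12\right)}{1}\right)^{2} = \left(2 \cdot 1 \cdot 11\right)^{2} = 22^{2} = 484$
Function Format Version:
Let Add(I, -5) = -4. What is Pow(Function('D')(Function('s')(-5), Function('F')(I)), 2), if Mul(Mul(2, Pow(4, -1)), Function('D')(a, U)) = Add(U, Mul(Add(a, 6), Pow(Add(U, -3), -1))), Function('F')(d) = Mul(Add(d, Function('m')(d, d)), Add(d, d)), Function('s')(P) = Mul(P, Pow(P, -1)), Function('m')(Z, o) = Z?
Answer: 484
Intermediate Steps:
I = 1 (I = Add(5, -4) = 1)
Function('s')(P) = 1
Function('F')(d) = Mul(4, Pow(d, 2)) (Function('F')(d) = Mul(Add(d, d), Add(d, d)) = Mul(Mul(2, d), Mul(2, d)) = Mul(4, Pow(d, 2)))
Function('D')(a, U) = Add(Mul(2, U), Mul(2, Pow(Add(-3, U), -1), Add(6, a))) (Function('D')(a, U) = Mul(2, Add(U, Mul(Add(a, 6), Pow(Add(U, -3), -1)))) = Mul(2, Add(U, Mul(Add(6, a), Pow(Add(-3, U), -1)))) = Mul(2, Add(U, Mul(Pow(Add(-3, U), -1), Add(6, a)))) = Add(Mul(2, U), Mul(2, Pow(Add(-3, U), -1), Add(6, a))))
Pow(Function('D')(Function('s')(-5), Function('F')(I)), 2) = Pow(Mul(2, Pow(Add(-3, Mul(4, Pow(1, 2))), -1), Add(6, 1, Pow(Mul(4, Pow(1, 2)), 2), Mul(-3, Mul(4, Pow(1, 2))))), 2) = Pow(Mul(2, Pow(Add(-3, Mul(4, 1)), -1), Add(6, 1, Pow(Mul(4, 1), 2), Mul(-3, Mul(4, 1)))), 2) = Pow(Mul(2, Pow(Add(-3, 4), -1), Add(6, 1, Pow(4, 2), Mul(-3, 4))), 2) = Pow(Mul(2, Pow(1, -1), Add(6, 1, 16, -12)), 2) = Pow(Mul(2, 1, 11), 2) = Pow(22, 2) = 484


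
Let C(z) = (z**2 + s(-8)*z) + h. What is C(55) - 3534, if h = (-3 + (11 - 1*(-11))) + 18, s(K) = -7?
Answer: -857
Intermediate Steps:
h = 37 (h = (-3 + (11 + 11)) + 18 = (-3 + 22) + 18 = 19 + 18 = 37)
C(z) = 37 + z**2 - 7*z (C(z) = (z**2 - 7*z) + 37 = 37 + z**2 - 7*z)
C(55) - 3534 = (37 + 55**2 - 7*55) - 3534 = (37 + 3025 - 385) - 3534 = 2677 - 3534 = -857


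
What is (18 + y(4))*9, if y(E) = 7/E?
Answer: 711/4 ≈ 177.75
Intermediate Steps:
(18 + y(4))*9 = (18 + 7/4)*9 = (79/4)*9 = 711/4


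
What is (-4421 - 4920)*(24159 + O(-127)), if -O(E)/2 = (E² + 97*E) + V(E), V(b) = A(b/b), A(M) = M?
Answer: -154472117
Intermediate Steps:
V(b) = 1 (V(b) = b/b = 1)
O(E) = -2 - 194*E - 2*E² (O(E) = -2*((E² + 97*E) + 1) = -2*(1 + E² + 97*E) = -2 - 194*E - 2*E²)
(-4421 - 4920)*(24159 + O(-127)) = (-4421 - 4920)*(24159 + (-2 - 194*(-127) - 2*(-127)²)) = -9341*(24159 + (-2 + 24638 - 2*16129)) = -9341*(24159 + (-2 + 24638 - 32258)) = -9341*(24159 - 7622) = -9341*16537 = -154472117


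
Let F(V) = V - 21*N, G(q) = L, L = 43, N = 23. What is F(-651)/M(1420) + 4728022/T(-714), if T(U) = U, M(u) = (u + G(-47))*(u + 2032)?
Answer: -852779172991/128782038 ≈ -6621.9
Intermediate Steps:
G(q) = 43
F(V) = -483 + V (F(V) = V - 21*23 = V - 483 = -483 + V)
M(u) = (43 + u)*(2032 + u) (M(u) = (u + 43)*(u + 2032) = (43 + u)*(2032 + u))
F(-651)/M(1420) + 4728022/T(-714) = (-483 - 651)/(87376 + 1420**2 + 2075*1420) + 4728022/(-714) = -1134/(87376 + 2016400 + 2946500) + 4728022*(-1/714) = -1134/5050276 - 2364011/357 = -1134*1/5050276 - 2364011/357 = -81/360734 - 2364011/357 = -852779172991/128782038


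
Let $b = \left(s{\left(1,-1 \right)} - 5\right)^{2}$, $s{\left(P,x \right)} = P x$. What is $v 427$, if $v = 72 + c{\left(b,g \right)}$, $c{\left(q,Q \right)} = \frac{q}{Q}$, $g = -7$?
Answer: $28548$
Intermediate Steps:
$b = 36$ ($b = \left(1 \left(-1\right) - 5\right)^{2} = \left(-1 - 5\right)^{2} = \left(-6\right)^{2} = 36$)
$v = \frac{468}{7}$ ($v = 72 + \frac{36}{-7} = 72 + 36 \left(- \frac{1}{7}\right) = 72 - \frac{36}{7} = \frac{468}{7} \approx 66.857$)
$v 427 = \frac{468}{7} \cdot 427 = 28548$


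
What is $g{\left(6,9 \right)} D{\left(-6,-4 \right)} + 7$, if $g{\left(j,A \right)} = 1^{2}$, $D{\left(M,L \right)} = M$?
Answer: $1$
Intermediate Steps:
$g{\left(j,A \right)} = 1$
$g{\left(6,9 \right)} D{\left(-6,-4 \right)} + 7 = 1 \left(-6\right) + 7 = -6 + 7 = 1$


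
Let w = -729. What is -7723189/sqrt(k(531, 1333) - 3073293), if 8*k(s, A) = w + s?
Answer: 15446378*I*sqrt(1365919)/4097757 ≈ 4405.5*I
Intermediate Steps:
k(s, A) = -729/8 + s/8 (k(s, A) = (-729 + s)/8 = -729/8 + s/8)
-7723189/sqrt(k(531, 1333) - 3073293) = -7723189/sqrt((-729/8 + (1/8)*531) - 3073293) = -7723189/sqrt((-729/8 + 531/8) - 3073293) = -7723189/sqrt(-99/4 - 3073293) = -7723189*(-2*I*sqrt(1365919)/4097757) = -(-15446378)*I*sqrt(1365919)/4097757 = 15446378*I*sqrt(1365919)/4097757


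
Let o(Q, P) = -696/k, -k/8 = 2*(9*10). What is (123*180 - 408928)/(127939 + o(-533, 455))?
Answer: -23207280/7676369 ≈ -3.0232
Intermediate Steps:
k = -1440 (k = -16*9*10 = -16*90 = -8*180 = -1440)
o(Q, P) = 29/60 (o(Q, P) = -696/(-1440) = -696*(-1/1440) = 29/60)
(123*180 - 408928)/(127939 + o(-533, 455)) = (123*180 - 408928)/(127939 + 29/60) = (22140 - 408928)/(7676369/60) = -386788*60/7676369 = -23207280/7676369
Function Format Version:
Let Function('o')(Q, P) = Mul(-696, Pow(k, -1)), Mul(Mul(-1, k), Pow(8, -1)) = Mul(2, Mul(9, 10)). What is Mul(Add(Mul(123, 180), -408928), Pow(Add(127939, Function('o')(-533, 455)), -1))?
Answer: Rational(-23207280, 7676369) ≈ -3.0232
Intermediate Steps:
k = -1440 (k = Mul(-8, Mul(2, Mul(9, 10))) = Mul(-8, Mul(2, 90)) = Mul(-8, 180) = -1440)
Function('o')(Q, P) = Rational(29, 60) (Function('o')(Q, P) = Mul(-696, Pow(-1440, -1)) = Mul(-696, Rational(-1, 1440)) = Rational(29, 60))
Mul(Add(Mul(123, 180), -408928), Pow(Add(127939, Function('o')(-533, 455)), -1)) = Mul(Add(Mul(123, 180), -408928), Pow(Add(127939, Rational(29, 60)), -1)) = Mul(Add(22140, -408928), Pow(Rational(7676369, 60), -1)) = Mul(-386788, Rational(60, 7676369)) = Rational(-23207280, 7676369)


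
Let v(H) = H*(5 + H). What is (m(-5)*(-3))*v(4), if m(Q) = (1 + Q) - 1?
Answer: 540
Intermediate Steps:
m(Q) = Q
(m(-5)*(-3))*v(4) = (-5*(-3))*(4*(5 + 4)) = 15*(4*9) = 15*36 = 540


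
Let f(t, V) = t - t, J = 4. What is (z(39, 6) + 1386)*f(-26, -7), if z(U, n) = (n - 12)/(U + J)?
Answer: 0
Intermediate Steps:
f(t, V) = 0
z(U, n) = (-12 + n)/(4 + U) (z(U, n) = (n - 12)/(U + 4) = (-12 + n)/(4 + U))
(z(39, 6) + 1386)*f(-26, -7) = ((-12 + 6)/(4 + 39) + 1386)*0 = (-6/43 + 1386)*0 = (59592/43)*0 = 0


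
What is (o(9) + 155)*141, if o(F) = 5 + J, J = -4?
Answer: 21996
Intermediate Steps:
o(F) = 1 (o(F) = 5 - 4 = 1)
(o(9) + 155)*141 = (1 + 155)*141 = 156*141 = 21996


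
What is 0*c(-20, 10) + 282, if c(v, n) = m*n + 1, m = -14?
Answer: 282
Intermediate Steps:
c(v, n) = 1 - 14*n (c(v, n) = -14*n + 1 = 1 - 14*n)
0*c(-20, 10) + 282 = 0*(1 - 14*10) + 282 = 0*(1 - 140) + 282 = 0*(-139) + 282 = 0 + 282 = 282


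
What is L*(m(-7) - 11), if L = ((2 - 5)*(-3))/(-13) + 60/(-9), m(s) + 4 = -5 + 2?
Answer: 1722/13 ≈ 132.46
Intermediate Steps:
m(s) = -7 (m(s) = -4 + (-5 + 2) = -4 - 3 = -7)
L = -287/39 (L = -3*(-3)*(-1/13) + 60*(-⅑) = 9*(-1/13) - 20/3 = -9/13 - 20/3 = -287/39 ≈ -7.3590)
L*(m(-7) - 11) = -287*(-7 - 11)/39 = -287/39*(-18) = 1722/13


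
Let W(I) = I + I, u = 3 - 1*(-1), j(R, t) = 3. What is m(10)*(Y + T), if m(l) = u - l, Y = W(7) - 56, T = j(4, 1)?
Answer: 234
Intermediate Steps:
u = 4 (u = 3 + 1 = 4)
T = 3
W(I) = 2*I
Y = -42 (Y = 2*7 - 56 = 14 - 56 = -42)
m(l) = 4 - l
m(10)*(Y + T) = (4 - 1*10)*(-42 + 3) = (4 - 10)*(-39) = -6*(-39) = 234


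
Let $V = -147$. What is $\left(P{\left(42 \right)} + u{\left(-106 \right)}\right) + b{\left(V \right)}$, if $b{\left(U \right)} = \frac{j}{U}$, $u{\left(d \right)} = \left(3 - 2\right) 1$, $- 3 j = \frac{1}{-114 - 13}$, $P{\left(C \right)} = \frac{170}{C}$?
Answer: $\frac{282701}{56007} \approx 5.0476$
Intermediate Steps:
$j = \frac{1}{381}$ ($j = - \frac{1}{3 \left(-114 - 13\right)} = - \frac{1}{3 \left(-127\right)} = \left(- \frac{1}{3}\right) \left(- \frac{1}{127}\right) = \frac{1}{381} \approx 0.0026247$)
$u{\left(d \right)} = 1$ ($u{\left(d \right)} = 1 \cdot 1 = 1$)
$b{\left(U \right)} = \frac{1}{381 U}$
$\left(P{\left(42 \right)} + u{\left(-106 \right)}\right) + b{\left(V \right)} = \left(\frac{170}{42} + 1\right) + \frac{1}{381 \left(-147\right)} = \left(170 \cdot \frac{1}{42} + 1\right) + \frac{1}{381} \left(- \frac{1}{147}\right) = \left(\frac{85}{21} + 1\right) - \frac{1}{56007} = \frac{106}{21} - \frac{1}{56007} = \frac{282701}{56007}$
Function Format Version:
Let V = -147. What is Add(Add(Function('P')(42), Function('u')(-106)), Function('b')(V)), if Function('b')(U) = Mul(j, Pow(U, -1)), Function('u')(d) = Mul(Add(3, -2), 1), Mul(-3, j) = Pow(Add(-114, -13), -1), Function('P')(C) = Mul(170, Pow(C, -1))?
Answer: Rational(282701, 56007) ≈ 5.0476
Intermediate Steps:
j = Rational(1, 381) (j = Mul(Rational(-1, 3), Pow(Add(-114, -13), -1)) = Mul(Rational(-1, 3), Pow(-127, -1)) = Mul(Rational(-1, 3), Rational(-1, 127)) = Rational(1, 381) ≈ 0.0026247)
Function('u')(d) = 1 (Function('u')(d) = Mul(1, 1) = 1)
Function('b')(U) = Mul(Rational(1, 381), Pow(U, -1))
Add(Add(Function('P')(42), Function('u')(-106)), Function('b')(V)) = Add(Add(Mul(170, Pow(42, -1)), 1), Mul(Rational(1, 381), Pow(-147, -1))) = Add(Add(Mul(170, Rational(1, 42)), 1), Mul(Rational(1, 381), Rational(-1, 147))) = Add(Add(Rational(85, 21), 1), Rational(-1, 56007)) = Add(Rational(106, 21), Rational(-1, 56007)) = Rational(282701, 56007)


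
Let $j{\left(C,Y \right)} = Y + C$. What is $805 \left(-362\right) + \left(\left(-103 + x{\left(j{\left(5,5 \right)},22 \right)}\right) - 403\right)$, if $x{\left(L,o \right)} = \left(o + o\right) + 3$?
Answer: $-291869$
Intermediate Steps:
$j{\left(C,Y \right)} = C + Y$
$x{\left(L,o \right)} = 3 + 2 o$ ($x{\left(L,o \right)} = 2 o + 3 = 3 + 2 o$)
$805 \left(-362\right) + \left(\left(-103 + x{\left(j{\left(5,5 \right)},22 \right)}\right) - 403\right) = 805 \left(-362\right) + \left(\left(-103 + \left(3 + 2 \cdot 22\right)\right) - 403\right) = -291410 + \left(\left(-103 + \left(3 + 44\right)\right) - 403\right) = -291410 + \left(\left(-103 + 47\right) - 403\right) = -291410 - 459 = -291869$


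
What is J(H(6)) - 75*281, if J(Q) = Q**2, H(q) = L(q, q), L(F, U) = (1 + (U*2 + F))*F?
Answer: -8079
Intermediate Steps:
L(F, U) = F*(1 + F + 2*U) (L(F, U) = (1 + (2*U + F))*F = (1 + (F + 2*U))*F = (1 + F + 2*U)*F = F*(1 + F + 2*U))
H(q) = q*(1 + 3*q) (H(q) = q*(1 + q + 2*q) = q*(1 + 3*q))
J(H(6)) - 75*281 = (6*(1 + 3*6))**2 - 75*281 = (6*(1 + 18))**2 - 21075 = (6*19)**2 - 21075 = 114**2 - 21075 = 12996 - 21075 = -8079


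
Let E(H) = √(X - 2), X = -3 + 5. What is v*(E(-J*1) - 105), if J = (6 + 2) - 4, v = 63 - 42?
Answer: -2205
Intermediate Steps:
v = 21
X = 2
J = 4 (J = 8 - 4 = 4)
E(H) = 0 (E(H) = √(2 - 2) = √0 = 0)
v*(E(-J*1) - 105) = 21*(0 - 105) = 21*(-105) = -2205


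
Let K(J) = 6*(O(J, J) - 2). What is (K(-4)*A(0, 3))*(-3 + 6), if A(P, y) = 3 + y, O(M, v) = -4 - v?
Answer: -216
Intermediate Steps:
K(J) = -36 - 6*J (K(J) = 6*((-4 - J) - 2) = 6*(-6 - J) = -36 - 6*J)
(K(-4)*A(0, 3))*(-3 + 6) = ((-36 - 6*(-4))*(3 + 3))*(-3 + 6) = ((-36 + 24)*6)*3 = -12*6*3 = -72*3 = -216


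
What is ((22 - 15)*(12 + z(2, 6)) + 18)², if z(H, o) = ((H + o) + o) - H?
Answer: 34596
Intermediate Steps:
z(H, o) = 2*o (z(H, o) = (H + 2*o) - H = 2*o)
((22 - 15)*(12 + z(2, 6)) + 18)² = ((22 - 15)*(12 + 2*6) + 18)² = (7*(12 + 12) + 18)² = (7*24 + 18)² = (168 + 18)² = 186² = 34596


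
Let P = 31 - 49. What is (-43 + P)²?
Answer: 3721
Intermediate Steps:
P = -18
(-43 + P)² = (-43 - 18)² = (-61)² = 3721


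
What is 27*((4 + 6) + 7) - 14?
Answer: 445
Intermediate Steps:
27*((4 + 6) + 7) - 14 = 27*(10 + 7) - 14 = 27*17 - 14 = 459 - 14 = 445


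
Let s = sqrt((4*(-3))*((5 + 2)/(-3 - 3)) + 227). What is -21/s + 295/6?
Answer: 295/6 - 21*sqrt(241)/241 ≈ 47.814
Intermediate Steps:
s = sqrt(241) (s = sqrt(-84/(-6) + 227) = sqrt(-84*(-1)/6 + 227) = sqrt(-12*(-7/6) + 227) = sqrt(14 + 227) = sqrt(241) ≈ 15.524)
-21/s + 295/6 = -21*sqrt(241)/241 + 295/6 = 295/6 - 21*sqrt(241)/241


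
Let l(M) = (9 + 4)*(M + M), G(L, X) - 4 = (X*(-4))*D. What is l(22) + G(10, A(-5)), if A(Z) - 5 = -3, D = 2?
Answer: 560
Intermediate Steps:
A(Z) = 2 (A(Z) = 5 - 3 = 2)
G(L, X) = 4 - 8*X (G(L, X) = 4 + (X*(-4))*2 = 4 - 4*X*2 = 4 - 8*X)
l(M) = 26*M (l(M) = 13*(2*M) = 26*M)
l(22) + G(10, A(-5)) = 26*22 + (4 - 8*2) = 572 + (4 - 16) = 572 - 12 = 560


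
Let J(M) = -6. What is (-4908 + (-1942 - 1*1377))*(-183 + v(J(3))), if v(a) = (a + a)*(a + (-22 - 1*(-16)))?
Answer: 320853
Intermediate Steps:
v(a) = 2*a*(-6 + a) (v(a) = (2*a)*(a + (-22 + 16)) = (2*a)*(a - 6) = (2*a)*(-6 + a) = 2*a*(-6 + a))
(-4908 + (-1942 - 1*1377))*(-183 + v(J(3))) = (-4908 + (-1942 - 1*1377))*(-183 + 2*(-6)*(-6 - 6)) = (-4908 + (-1942 - 1377))*(-183 + 2*(-6)*(-12)) = (-4908 - 3319)*(-183 + 144) = -8227*(-39) = 320853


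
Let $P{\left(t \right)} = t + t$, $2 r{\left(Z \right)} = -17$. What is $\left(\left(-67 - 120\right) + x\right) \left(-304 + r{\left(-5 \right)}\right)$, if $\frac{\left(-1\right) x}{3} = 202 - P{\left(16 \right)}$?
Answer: $\frac{435625}{2} \approx 2.1781 \cdot 10^{5}$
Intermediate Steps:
$r{\left(Z \right)} = - \frac{17}{2}$ ($r{\left(Z \right)} = \frac{1}{2} \left(-17\right) = - \frac{17}{2}$)
$P{\left(t \right)} = 2 t$
$x = -510$ ($x = - 3 \left(202 - 2 \cdot 16\right) = - 3 \left(202 - 32\right) = \left(-3\right) 170 = -510$)
$\left(\left(-67 - 120\right) + x\right) \left(-304 + r{\left(-5 \right)}\right) = \left(\left(-67 - 120\right) - 510\right) \left(-304 - \frac{17}{2}\right) = \left(-187 - 510\right) \left(- \frac{625}{2}\right) = \left(-697\right) \left(- \frac{625}{2}\right) = \frac{435625}{2}$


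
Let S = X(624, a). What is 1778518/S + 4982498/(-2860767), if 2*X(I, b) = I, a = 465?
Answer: 65209885435/11443068 ≈ 5698.6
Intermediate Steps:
X(I, b) = I/2
S = 312 (S = (½)*624 = 312)
1778518/S + 4982498/(-2860767) = 1778518/312 + 4982498/(-2860767) = 1778518*(1/312) + 4982498*(-1/2860767) = 889259/156 - 4982498/2860767 = 65209885435/11443068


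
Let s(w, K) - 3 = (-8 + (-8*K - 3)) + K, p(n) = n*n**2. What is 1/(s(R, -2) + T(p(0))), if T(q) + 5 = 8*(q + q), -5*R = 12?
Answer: 1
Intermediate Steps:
R = -12/5 (R = -1/5*12 = -12/5 ≈ -2.4000)
p(n) = n**3
T(q) = -5 + 16*q (T(q) = -5 + 8*(q + q) = -5 + 8*(2*q) = -5 + 16*q)
s(w, K) = -8 - 7*K (s(w, K) = 3 + ((-8 + (-8*K - 3)) + K) = 3 + ((-8 + (-3 - 8*K)) + K) = 3 + ((-11 - 8*K) + K) = 3 + (-11 - 7*K) = -8 - 7*K)
1/(s(R, -2) + T(p(0))) = 1/((-8 - 7*(-2)) + (-5 + 16*0**3)) = 1/((-8 + 14) + (-5 + 16*0)) = 1/(6 + (-5 + 0)) = 1/(6 - 5) = 1/1 = 1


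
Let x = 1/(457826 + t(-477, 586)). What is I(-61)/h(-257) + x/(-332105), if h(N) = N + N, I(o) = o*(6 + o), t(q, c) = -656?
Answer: -127346106440566/19509954906225 ≈ -6.5272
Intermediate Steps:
h(N) = 2*N
x = 1/457170 (x = 1/(457826 - 656) = 1/457170 ≈ 2.1874e-6)
I(-61)/h(-257) + x/(-332105) = (-61*(6 - 61))/((2*(-257))) + (1/457170)/(-332105) = -61*(-55)/(-514) + (1/457170)*(-1/332105) = 3355*(-1/514) - 1/151828442850 = -3355/514 - 1/151828442850 = -127346106440566/19509954906225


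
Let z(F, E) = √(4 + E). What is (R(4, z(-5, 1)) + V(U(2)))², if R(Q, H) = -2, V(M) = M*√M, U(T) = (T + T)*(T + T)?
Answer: 3844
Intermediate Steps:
U(T) = 4*T² (U(T) = (2*T)*(2*T) = 4*T²)
V(M) = M^(3/2)
(R(4, z(-5, 1)) + V(U(2)))² = (-2 + (4*2²)^(3/2))² = (-2 + (4*4)^(3/2))² = (-2 + 16^(3/2))² = (-2 + 64)² = 62² = 3844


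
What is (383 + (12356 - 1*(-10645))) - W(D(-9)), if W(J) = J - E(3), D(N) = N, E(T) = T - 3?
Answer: 23393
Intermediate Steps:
E(T) = -3 + T
W(J) = J (W(J) = J - (-3 + 3) = J - 1*0 = J + 0 = J)
(383 + (12356 - 1*(-10645))) - W(D(-9)) = (383 + (12356 - 1*(-10645))) - 1*(-9) = (383 + (12356 + 10645)) + 9 = (383 + 23001) + 9 = 23384 + 9 = 23393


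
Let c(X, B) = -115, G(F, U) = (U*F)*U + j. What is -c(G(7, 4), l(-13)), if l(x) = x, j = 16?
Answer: 115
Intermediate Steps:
G(F, U) = 16 + F*U² (G(F, U) = (U*F)*U + 16 = (F*U)*U + 16 = F*U² + 16 = 16 + F*U²)
-c(G(7, 4), l(-13)) = -1*(-115) = 115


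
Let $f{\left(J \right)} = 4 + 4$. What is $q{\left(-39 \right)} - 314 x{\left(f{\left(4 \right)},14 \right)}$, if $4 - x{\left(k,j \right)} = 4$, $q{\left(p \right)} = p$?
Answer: $-39$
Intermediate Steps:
$f{\left(J \right)} = 8$
$x{\left(k,j \right)} = 0$ ($x{\left(k,j \right)} = 4 - 4 = 0$)
$q{\left(-39 \right)} - 314 x{\left(f{\left(4 \right)},14 \right)} = -39 - 0 = -39 + 0 = -39$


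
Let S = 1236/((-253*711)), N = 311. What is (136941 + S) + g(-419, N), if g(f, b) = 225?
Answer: 8224610114/59961 ≈ 1.3717e+5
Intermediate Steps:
S = -412/59961 (S = 1236/(-179883) = 1236*(-1/179883) = -412/59961 ≈ -0.0068711)
(136941 + S) + g(-419, N) = (136941 - 412/59961) + 225 = 8211118889/59961 + 225 = 8224610114/59961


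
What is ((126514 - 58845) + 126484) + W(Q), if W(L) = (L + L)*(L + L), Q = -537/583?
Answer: 65991622493/339889 ≈ 1.9416e+5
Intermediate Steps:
Q = -537/583 (Q = -537*1/583 = -537/583 ≈ -0.92110)
W(L) = 4*L² (W(L) = (2*L)*(2*L) = 4*L²)
((126514 - 58845) + 126484) + W(Q) = ((126514 - 58845) + 126484) + 4*(-537/583)² = (67669 + 126484) + 4*(288369/339889) = 194153 + 1153476/339889 = 65991622493/339889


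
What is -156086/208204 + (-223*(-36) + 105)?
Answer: 846583523/104102 ≈ 8132.3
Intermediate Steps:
-156086/208204 + (-223*(-36) + 105) = -156086*1/208204 + (8028 + 105) = -78043/104102 + 8133 = 846583523/104102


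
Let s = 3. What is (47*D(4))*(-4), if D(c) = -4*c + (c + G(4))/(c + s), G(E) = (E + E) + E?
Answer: 18048/7 ≈ 2578.3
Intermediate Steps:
G(E) = 3*E (G(E) = 2*E + E = 3*E)
D(c) = -4*c + (12 + c)/(3 + c) (D(c) = -4*c + (c + 3*4)/(c + 3) = -4*c + (c + 12)/(3 + c) = -4*c + (12 + c)/(3 + c))
(47*D(4))*(-4) = (47*((12 - 11*4 - 4*4**2)/(3 + 4)))*(-4) = (47*((12 - 44 - 4*16)/7))*(-4) = (47*((12 - 44 - 64)/7))*(-4) = (47*((1/7)*(-96)))*(-4) = (47*(-96/7))*(-4) = -4512/7*(-4) = 18048/7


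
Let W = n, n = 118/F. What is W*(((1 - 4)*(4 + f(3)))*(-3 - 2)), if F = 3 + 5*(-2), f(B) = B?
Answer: -1770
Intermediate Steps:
F = -7 (F = 3 - 10 = -7)
n = -118/7 (n = 118/(-7) = 118*(-⅐) = -118/7 ≈ -16.857)
W = -118/7 ≈ -16.857
W*(((1 - 4)*(4 + f(3)))*(-3 - 2)) = -118*(1 - 4)*(4 + 3)*(-3 - 2)/7 = -118*(-3*7)*(-5)/7 = -(-354)*(-5) = -118/7*105 = -1770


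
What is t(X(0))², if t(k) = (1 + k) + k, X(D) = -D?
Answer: 1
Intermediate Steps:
t(k) = 1 + 2*k
t(X(0))² = (1 + 2*(-1*0))² = (1 + 2*0)² = (1 + 0)² = 1² = 1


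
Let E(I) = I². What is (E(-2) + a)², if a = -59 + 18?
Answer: 1369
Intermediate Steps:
a = -41
(E(-2) + a)² = ((-2)² - 41)² = (4 - 41)² = (-37)² = 1369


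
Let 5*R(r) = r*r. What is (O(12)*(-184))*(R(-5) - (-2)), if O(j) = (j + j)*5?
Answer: -154560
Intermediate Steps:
R(r) = r**2/5 (R(r) = (r*r)/5 = r**2/5)
O(j) = 10*j (O(j) = (2*j)*5 = 10*j)
(O(12)*(-184))*(R(-5) - (-2)) = ((10*12)*(-184))*((1/5)*(-5)**2 - (-2)) = (120*(-184))*((1/5)*25 - 1*(-2)) = -22080*(5 + 2) = -22080*7 = -154560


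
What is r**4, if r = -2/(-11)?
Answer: 16/14641 ≈ 0.0010928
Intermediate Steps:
r = 2/11 (r = -2*(-1/11) = 2/11 ≈ 0.18182)
r**4 = (2/11)**4 = 16/14641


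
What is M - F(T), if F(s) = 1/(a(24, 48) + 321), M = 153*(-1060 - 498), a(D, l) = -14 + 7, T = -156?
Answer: -74849437/314 ≈ -2.3837e+5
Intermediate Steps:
a(D, l) = -7
M = -238374 (M = 153*(-1558) = -238374)
F(s) = 1/314 (F(s) = 1/(-7 + 321) = 1/314)
M - F(T) = -238374 - 1*1/314 = -238374 - 1/314 = -74849437/314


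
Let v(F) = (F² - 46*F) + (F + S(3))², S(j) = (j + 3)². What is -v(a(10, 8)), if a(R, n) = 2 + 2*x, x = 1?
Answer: -1432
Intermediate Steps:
S(j) = (3 + j)²
a(R, n) = 4 (a(R, n) = 2 + 2*1 = 2 + 2 = 4)
v(F) = F² + (36 + F)² - 46*F (v(F) = (F² - 46*F) + (F + (3 + 3)²)² = (F² - 46*F) + (F + 6²)² = (F² - 46*F) + (F + 36)² = (F² - 46*F) + (36 + F)² = F² + (36 + F)² - 46*F)
-v(a(10, 8)) = -(1296 + 2*4² + 26*4) = -(1296 + 2*16 + 104) = -(1296 + 32 + 104) = -1*1432 = -1432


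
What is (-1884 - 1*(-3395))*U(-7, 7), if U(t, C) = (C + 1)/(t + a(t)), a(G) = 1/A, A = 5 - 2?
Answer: -9066/5 ≈ -1813.2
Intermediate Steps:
A = 3
a(G) = ⅓ (a(G) = 1/3 = ⅓)
U(t, C) = (1 + C)/(⅓ + t) (U(t, C) = (C + 1)/(t + ⅓) = (1 + C)/(⅓ + t))
(-1884 - 1*(-3395))*U(-7, 7) = (-1884 - 1*(-3395))*(3*(1 + 7)/(1 + 3*(-7))) = (-1884 + 3395)*(3*8/(1 - 21)) = 1511*(3*8/(-20)) = 1511*(3*(-1/20)*8) = 1511*(-6/5) = -9066/5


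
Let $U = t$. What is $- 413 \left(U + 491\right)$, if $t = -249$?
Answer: $-99946$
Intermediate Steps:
$U = -249$
$- 413 \left(U + 491\right) = - 413 \left(-249 + 491\right) = \left(-413\right) 242 = -99946$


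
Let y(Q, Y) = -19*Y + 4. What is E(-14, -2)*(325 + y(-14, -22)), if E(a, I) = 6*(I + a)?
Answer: -71712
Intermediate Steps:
y(Q, Y) = 4 - 19*Y
E(a, I) = 6*I + 6*a
E(-14, -2)*(325 + y(-14, -22)) = (6*(-2) + 6*(-14))*(325 + (4 - 19*(-22))) = (-12 - 84)*(325 + (4 + 418)) = -96*(325 + 422) = -96*747 = -71712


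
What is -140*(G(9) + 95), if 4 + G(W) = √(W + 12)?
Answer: -12740 - 140*√21 ≈ -13382.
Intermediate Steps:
G(W) = -4 + √(12 + W) (G(W) = -4 + √(W + 12) = -4 + √(12 + W))
-140*(G(9) + 95) = -140*((-4 + √(12 + 9)) + 95) = -140*((-4 + √21) + 95) = -140*(91 + √21) = -12740 - 140*√21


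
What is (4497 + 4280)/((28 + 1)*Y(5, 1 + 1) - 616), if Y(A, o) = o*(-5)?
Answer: -8777/906 ≈ -9.6876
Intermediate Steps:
Y(A, o) = -5*o
(4497 + 4280)/((28 + 1)*Y(5, 1 + 1) - 616) = (4497 + 4280)/((28 + 1)*(-5*(1 + 1)) - 616) = 8777/(29*(-5*2) - 616) = 8777/(29*(-10) - 616) = 8777/(-290 - 616) = 8777/(-906) = 8777*(-1/906) = -8777/906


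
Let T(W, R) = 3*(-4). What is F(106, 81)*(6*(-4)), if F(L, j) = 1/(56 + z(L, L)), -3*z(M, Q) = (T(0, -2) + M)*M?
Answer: 18/2449 ≈ 0.0073499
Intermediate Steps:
T(W, R) = -12
z(M, Q) = -M*(-12 + M)/3 (z(M, Q) = -(-12 + M)*M/3 = -M*(-12 + M)/3)
F(L, j) = 1/(56 + L*(12 - L)/3)
F(106, 81)*(6*(-4)) = (-3/(-168 + 106*(-12 + 106)))*(6*(-4)) = -3/(-168 + 106*94)*(-24) = -3/(-168 + 9964)*(-24) = -3/9796*(-24) = 18/2449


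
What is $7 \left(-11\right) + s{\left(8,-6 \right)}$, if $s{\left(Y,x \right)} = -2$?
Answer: $-79$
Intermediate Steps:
$7 \left(-11\right) + s{\left(8,-6 \right)} = 7 \left(-11\right) - 2 = -77 - 2 = -79$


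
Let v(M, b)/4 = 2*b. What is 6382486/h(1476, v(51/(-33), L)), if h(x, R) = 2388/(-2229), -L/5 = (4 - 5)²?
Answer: -2371093549/398 ≈ -5.9575e+6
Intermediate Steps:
L = -5 (L = -5*(4 - 5)² = -5*(-1)² = -5*1 = -5)
v(M, b) = 8*b (v(M, b) = 4*(2*b) = 8*b)
h(x, R) = -796/743 (h(x, R) = 2388*(-1/2229) = -796/743)
6382486/h(1476, v(51/(-33), L)) = 6382486/(-796/743) = 6382486*(-743/796) = -2371093549/398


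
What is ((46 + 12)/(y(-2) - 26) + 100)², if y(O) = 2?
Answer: 1371241/144 ≈ 9522.5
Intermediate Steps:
((46 + 12)/(y(-2) - 26) + 100)² = ((46 + 12)/(2 - 26) + 100)² = (58/(-24) + 100)² = (58*(-1/24) + 100)² = (-29/12 + 100)² = (1171/12)² = 1371241/144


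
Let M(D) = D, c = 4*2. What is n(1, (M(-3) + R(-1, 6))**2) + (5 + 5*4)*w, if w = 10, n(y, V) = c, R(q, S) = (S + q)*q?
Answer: 258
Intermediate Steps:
c = 8
R(q, S) = q*(S + q)
n(y, V) = 8
n(1, (M(-3) + R(-1, 6))**2) + (5 + 5*4)*w = 8 + (5 + 5*4)*10 = 8 + (5 + 20)*10 = 8 + 25*10 = 8 + 250 = 258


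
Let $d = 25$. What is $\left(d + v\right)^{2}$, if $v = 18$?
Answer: $1849$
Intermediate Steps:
$\left(d + v\right)^{2} = \left(25 + 18\right)^{2} = 43^{2} = 1849$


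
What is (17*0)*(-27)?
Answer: 0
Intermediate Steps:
(17*0)*(-27) = 0*(-27) = 0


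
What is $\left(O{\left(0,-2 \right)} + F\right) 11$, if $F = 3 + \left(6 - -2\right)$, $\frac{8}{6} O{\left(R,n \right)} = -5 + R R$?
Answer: $\frac{319}{4} \approx 79.75$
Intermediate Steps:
$O{\left(R,n \right)} = - \frac{15}{4} + \frac{3 R^{2}}{4}$ ($O{\left(R,n \right)} = \frac{3 \left(-5 + R R\right)}{4} = \frac{3 \left(-5 + R^{2}\right)}{4} = - \frac{15}{4} + \frac{3 R^{2}}{4}$)
$F = 11$ ($F = 3 + \left(6 + 2\right) = 3 + 8 = 11$)
$\left(O{\left(0,-2 \right)} + F\right) 11 = \left(\left(- \frac{15}{4} + \frac{3 \cdot 0^{2}}{4}\right) + 11\right) 11 = \left(\left(- \frac{15}{4} + \frac{3}{4} \cdot 0\right) + 11\right) 11 = \left(\left(- \frac{15}{4} + 0\right) + 11\right) 11 = \left(- \frac{15}{4} + 11\right) 11 = \frac{29}{4} \cdot 11 = \frac{319}{4}$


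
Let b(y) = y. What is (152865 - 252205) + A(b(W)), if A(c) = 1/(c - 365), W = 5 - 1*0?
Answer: -35762401/360 ≈ -99340.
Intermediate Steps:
W = 5 (W = 5 + 0 = 5)
A(c) = 1/(-365 + c)
(152865 - 252205) + A(b(W)) = (152865 - 252205) + 1/(-365 + 5) = -99340 + 1/(-360) = -99340 - 1/360 = -35762401/360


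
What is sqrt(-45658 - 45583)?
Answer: I*sqrt(91241) ≈ 302.06*I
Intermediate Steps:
sqrt(-45658 - 45583) = sqrt(-91241) = I*sqrt(91241)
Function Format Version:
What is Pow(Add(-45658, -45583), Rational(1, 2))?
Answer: Mul(I, Pow(91241, Rational(1, 2))) ≈ Mul(302.06, I)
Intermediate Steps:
Pow(Add(-45658, -45583), Rational(1, 2)) = Pow(-91241, Rational(1, 2)) = Mul(I, Pow(91241, Rational(1, 2)))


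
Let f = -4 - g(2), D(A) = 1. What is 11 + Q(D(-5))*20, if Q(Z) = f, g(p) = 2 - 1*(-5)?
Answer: -209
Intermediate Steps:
g(p) = 7 (g(p) = 2 + 5 = 7)
f = -11 (f = -4 - 1*7 = -4 - 7 = -11)
Q(Z) = -11
11 + Q(D(-5))*20 = 11 - 11*20 = 11 - 220 = -209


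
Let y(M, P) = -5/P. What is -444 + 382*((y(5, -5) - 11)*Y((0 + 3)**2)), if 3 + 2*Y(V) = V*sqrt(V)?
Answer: -46284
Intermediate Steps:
Y(V) = -3/2 + V**(3/2)/2 (Y(V) = -3/2 + (V*sqrt(V))/2 = -3/2 + V**(3/2)/2)
-444 + 382*((y(5, -5) - 11)*Y((0 + 3)**2)) = -444 + 382*((-5/(-5) - 11)*(-3/2 + ((0 + 3)**2)**(3/2)/2)) = -444 + 382*((-5*(-1/5) - 11)*(-3/2 + (3**2)**(3/2)/2)) = -444 + 382*((1 - 11)*(-3/2 + 9**(3/2)/2)) = -444 + 382*(-10*(-3/2 + (1/2)*27)) = -444 + 382*(-10*(-3/2 + 27/2)) = -444 + 382*(-10*12) = -444 + 382*(-120) = -444 - 45840 = -46284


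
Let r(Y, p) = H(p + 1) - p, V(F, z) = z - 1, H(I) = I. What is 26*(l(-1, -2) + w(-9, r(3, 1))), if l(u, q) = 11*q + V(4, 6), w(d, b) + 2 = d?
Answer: -728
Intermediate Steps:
V(F, z) = -1 + z
r(Y, p) = 1 (r(Y, p) = (p + 1) - p = (1 + p) - p = 1)
w(d, b) = -2 + d
l(u, q) = 5 + 11*q (l(u, q) = 11*q + (-1 + 6) = 11*q + 5 = 5 + 11*q)
26*(l(-1, -2) + w(-9, r(3, 1))) = 26*((5 + 11*(-2)) + (-2 - 9)) = 26*((5 - 22) - 11) = 26*(-17 - 11) = 26*(-28) = -728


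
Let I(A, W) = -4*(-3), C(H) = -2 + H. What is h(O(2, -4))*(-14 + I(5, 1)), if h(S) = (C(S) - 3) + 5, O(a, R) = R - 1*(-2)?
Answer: 4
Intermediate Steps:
I(A, W) = 12
O(a, R) = 2 + R (O(a, R) = R + 2 = 2 + R)
h(S) = S (h(S) = ((-2 + S) - 3) + 5 = (-5 + S) + 5 = S)
h(O(2, -4))*(-14 + I(5, 1)) = (2 - 4)*(-14 + 12) = -2*(-2) = 4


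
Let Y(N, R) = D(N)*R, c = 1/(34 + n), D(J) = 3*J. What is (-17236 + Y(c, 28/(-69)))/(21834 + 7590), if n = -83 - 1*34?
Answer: -1370979/2340434 ≈ -0.58578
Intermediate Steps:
n = -117 (n = -83 - 34 = -117)
c = -1/83 (c = 1/(34 - 117) = 1/(-83) = -1/83 ≈ -0.012048)
Y(N, R) = 3*N*R (Y(N, R) = (3*N)*R = 3*N*R)
(-17236 + Y(c, 28/(-69)))/(21834 + 7590) = (-17236 + 3*(-1/83)*(28/(-69)))/(21834 + 7590) = (-17236 + 3*(-1/83)*(28*(-1/69)))/29424 = (-17236 + 3*(-1/83)*(-28/69))*(1/29424) = (-17236 + 28/1909)*(1/29424) = -32903496/1909*1/29424 = -1370979/2340434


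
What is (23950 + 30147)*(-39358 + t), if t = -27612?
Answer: -3622876090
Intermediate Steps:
(23950 + 30147)*(-39358 + t) = (23950 + 30147)*(-39358 - 27612) = 54097*(-66970) = -3622876090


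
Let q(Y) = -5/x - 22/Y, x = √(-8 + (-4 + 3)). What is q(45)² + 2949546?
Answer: 5972825509/2025 - 44*I/27 ≈ 2.9495e+6 - 1.6296*I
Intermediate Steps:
x = 3*I (x = √(-8 - 1) = √(-9) = 3*I ≈ 3.0*I)
q(Y) = -22/Y + 5*I/3 (q(Y) = -5*(-I/3) - 22/Y = -(-5)*I/3 - 22/Y = 5*I/3 - 22/Y = -22/Y + 5*I/3)
q(45)² + 2949546 = (-22/45 + 5*I/3)² + 2949546 = 2949546 + (-22/45 + 5*I/3)²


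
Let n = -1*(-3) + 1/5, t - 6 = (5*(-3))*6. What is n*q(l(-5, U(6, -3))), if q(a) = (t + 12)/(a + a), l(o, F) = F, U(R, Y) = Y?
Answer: 192/5 ≈ 38.400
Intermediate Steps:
t = -84 (t = 6 + (5*(-3))*6 = 6 - 15*6 = 6 - 90 = -84)
n = 16/5 (n = 3 + 1/5 = 16/5 ≈ 3.2000)
q(a) = -36/a (q(a) = (-84 + 12)/(a + a) = -72*1/(2*a) = -36/a)
n*q(l(-5, U(6, -3))) = 16*(-36/(-3))/5 = 16*(-36*(-1/3))/5 = (16/5)*12 = 192/5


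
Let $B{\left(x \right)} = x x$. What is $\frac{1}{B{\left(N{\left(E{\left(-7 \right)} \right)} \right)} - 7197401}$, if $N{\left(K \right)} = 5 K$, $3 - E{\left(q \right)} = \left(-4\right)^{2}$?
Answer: $- \frac{1}{7193176} \approx -1.3902 \cdot 10^{-7}$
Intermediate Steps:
$E{\left(q \right)} = -13$ ($E{\left(q \right)} = 3 - \left(-4\right)^{2} = 3 - 16 = -13$)
$B{\left(x \right)} = x^{2}$
$\frac{1}{B{\left(N{\left(E{\left(-7 \right)} \right)} \right)} - 7197401} = \frac{1}{\left(5 \left(-13\right)\right)^{2} - 7197401} = \frac{1}{\left(-65\right)^{2} - 7197401} = \frac{1}{4225 - 7197401} = \frac{1}{-7193176} = - \frac{1}{7193176}$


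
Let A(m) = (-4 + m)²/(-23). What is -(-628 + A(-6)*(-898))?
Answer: -75356/23 ≈ -3276.3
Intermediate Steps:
A(m) = -(-4 + m)²/23 (A(m) = (-4 + m)²*(-1/23) = -(-4 + m)²/23)
-(-628 + A(-6)*(-898)) = -(-628 - (-4 - 6)²/23*(-898)) = -(-628 - 1/23*(-10)²*(-898)) = -(-628 - 1/23*100*(-898)) = -(-628 - 100/23*(-898)) = -(-628 + 89800/23) = -1*75356/23 = -75356/23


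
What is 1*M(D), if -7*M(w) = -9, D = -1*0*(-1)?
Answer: 9/7 ≈ 1.2857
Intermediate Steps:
D = 0 (D = 0*(-1) = 0)
M(w) = 9/7 (M(w) = -1/7*(-9) = 9/7)
1*M(D) = 1*(9/7) = 9/7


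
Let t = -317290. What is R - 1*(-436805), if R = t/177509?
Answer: 77536501455/177509 ≈ 4.3680e+5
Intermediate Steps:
R = -317290/177509 ≈ -1.7875
R - 1*(-436805) = -317290/177509 - 1*(-436805) = -317290/177509 + 436805 = 77536501455/177509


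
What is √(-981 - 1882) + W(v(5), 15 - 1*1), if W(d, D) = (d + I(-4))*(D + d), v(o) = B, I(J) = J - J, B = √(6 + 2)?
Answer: 8 + 28*√2 + I*√2863 ≈ 47.598 + 53.507*I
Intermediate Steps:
B = 2*√2 (B = √8 = 2*√2 ≈ 2.8284)
I(J) = 0
v(o) = 2*√2
W(d, D) = d*(D + d) (W(d, D) = (d + 0)*(D + d) = d*(D + d))
√(-981 - 1882) + W(v(5), 15 - 1*1) = √(-981 - 1882) + (2*√2)*((15 - 1*1) + 2*√2) = √(-2863) + (2*√2)*((15 - 1) + 2*√2) = I*√2863 + (2*√2)*(14 + 2*√2) = I*√2863 + 2*√2*(14 + 2*√2)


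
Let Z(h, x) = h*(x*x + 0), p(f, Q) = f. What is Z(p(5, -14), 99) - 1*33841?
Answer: 15164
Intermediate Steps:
Z(h, x) = h*x² (Z(h, x) = h*(x² + 0) = h*x²)
Z(p(5, -14), 99) - 1*33841 = 5*99² - 1*33841 = 5*9801 - 33841 = 49005 - 33841 = 15164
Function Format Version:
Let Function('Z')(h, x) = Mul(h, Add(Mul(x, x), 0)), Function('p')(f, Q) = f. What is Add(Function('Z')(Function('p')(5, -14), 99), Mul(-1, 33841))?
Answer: 15164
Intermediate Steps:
Function('Z')(h, x) = Mul(h, Pow(x, 2)) (Function('Z')(h, x) = Mul(h, Add(Pow(x, 2), 0)) = Mul(h, Pow(x, 2)))
Add(Function('Z')(Function('p')(5, -14), 99), Mul(-1, 33841)) = Add(Mul(5, Pow(99, 2)), Mul(-1, 33841)) = Add(Mul(5, 9801), -33841) = Add(49005, -33841) = 15164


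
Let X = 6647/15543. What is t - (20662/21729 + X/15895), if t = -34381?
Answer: -212885723458094/6191787195 ≈ -34382.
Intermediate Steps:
X = 6647/15543 (X = 6647*(1/15543) = 6647/15543 ≈ 0.42765)
t - (20662/21729 + X/15895) = -34381 - (20662/21729 + (6647/15543)/15895) = -34381 - (20662*(1/21729) + (6647/15543)*(1/15895)) = -34381 - (20662/21729 + 23/854865) = -34381 - 1*5887906799/6191787195 = -34381 - 5887906799/6191787195 = -212885723458094/6191787195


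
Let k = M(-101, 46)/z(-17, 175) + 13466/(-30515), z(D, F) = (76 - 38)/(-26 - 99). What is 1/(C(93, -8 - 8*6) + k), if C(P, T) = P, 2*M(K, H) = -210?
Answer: 1159570/507837677 ≈ 0.0022833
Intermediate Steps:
M(K, H) = -105 (M(K, H) = (1/2)*(-210) = -105)
z(D, F) = -38/125 (z(D, F) = 38/(-125) = 38*(-1/125) = -38/125)
k = 399997667/1159570 (k = -105/(-38/125) + 13466/(-30515) = -105*(-125/38) + 13466*(-1/30515) = 13125/38 - 13466/30515 = 399997667/1159570 ≈ 344.95)
1/(C(93, -8 - 8*6) + k) = 1/(93 + 399997667/1159570) = 1/(507837677/1159570) = 1159570/507837677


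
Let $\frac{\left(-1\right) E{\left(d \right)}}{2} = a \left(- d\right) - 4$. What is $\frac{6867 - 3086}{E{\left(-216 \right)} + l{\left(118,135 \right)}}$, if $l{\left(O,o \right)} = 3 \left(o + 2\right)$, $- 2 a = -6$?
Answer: $- \frac{3781}{877} \approx -4.3113$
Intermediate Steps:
$a = 3$ ($a = \left(- \frac{1}{2}\right) \left(-6\right) = 3$)
$l{\left(O,o \right)} = 6 + 3 o$ ($l{\left(O,o \right)} = 3 \left(2 + o\right) = 6 + 3 o$)
$E{\left(d \right)} = 8 + 6 d$ ($E{\left(d \right)} = - 2 \left(3 \left(- d\right) - 4\right) = - 2 \left(- 3 d - 4\right) = - 2 \left(-4 - 3 d\right) = 8 + 6 d$)
$\frac{6867 - 3086}{E{\left(-216 \right)} + l{\left(118,135 \right)}} = \frac{6867 - 3086}{\left(8 + 6 \left(-216\right)\right) + \left(6 + 3 \cdot 135\right)} = \frac{3781}{\left(8 - 1296\right) + \left(6 + 405\right)} = \frac{3781}{-1288 + 411} = \frac{3781}{-877} = 3781 \left(- \frac{1}{877}\right) = - \frac{3781}{877}$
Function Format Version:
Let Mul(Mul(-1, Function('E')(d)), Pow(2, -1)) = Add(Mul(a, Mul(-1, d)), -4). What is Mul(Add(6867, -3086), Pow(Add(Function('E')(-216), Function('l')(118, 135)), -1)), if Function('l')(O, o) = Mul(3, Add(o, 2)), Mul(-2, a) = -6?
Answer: Rational(-3781, 877) ≈ -4.3113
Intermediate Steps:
a = 3 (a = Mul(Rational(-1, 2), -6) = 3)
Function('l')(O, o) = Add(6, Mul(3, o)) (Function('l')(O, o) = Mul(3, Add(2, o)) = Add(6, Mul(3, o)))
Function('E')(d) = Add(8, Mul(6, d)) (Function('E')(d) = Mul(-2, Add(Mul(3, Mul(-1, d)), -4)) = Mul(-2, Add(Mul(-3, d), -4)) = Mul(-2, Add(-4, Mul(-3, d))) = Add(8, Mul(6, d)))
Mul(Add(6867, -3086), Pow(Add(Function('E')(-216), Function('l')(118, 135)), -1)) = Mul(Add(6867, -3086), Pow(Add(Add(8, Mul(6, -216)), Add(6, Mul(3, 135))), -1)) = Mul(3781, Pow(Add(Add(8, -1296), Add(6, 405)), -1)) = Mul(3781, Pow(Add(-1288, 411), -1)) = Mul(3781, Pow(-877, -1)) = Mul(3781, Rational(-1, 877)) = Rational(-3781, 877)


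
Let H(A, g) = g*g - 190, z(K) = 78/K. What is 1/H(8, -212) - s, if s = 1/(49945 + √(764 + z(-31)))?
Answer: 8037175739/3460807583343426 + √731786/77329570169 ≈ 2.3334e-6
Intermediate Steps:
H(A, g) = -190 + g² (H(A, g) = g² - 190 = -190 + g²)
s = 1/(49945 + √731786/31) (s = 1/(49945 + √(764 + 78/(-31))) = 1/(49945 + √(764 + 78*(-1/31))) = 1/(49945 + √(764 - 78/31)) = 1/(49945 + √(23606/31)) = 1/(49945 + √731786/31) ≈ 2.0011e-5)
1/H(8, -212) - s = 1/(-190 + (-212)²) - (1548295/77329570169 - √731786/77329570169) = 1/(-190 + 44944) + (-1548295/77329570169 + √731786/77329570169) = 1/44754 + (-1548295/77329570169 + √731786/77329570169) = 8037175739/3460807583343426 + √731786/77329570169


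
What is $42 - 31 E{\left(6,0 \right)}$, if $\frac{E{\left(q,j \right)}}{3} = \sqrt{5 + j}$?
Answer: $42 - 93 \sqrt{5} \approx -165.95$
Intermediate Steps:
$E{\left(q,j \right)} = 3 \sqrt{5 + j}$
$42 - 31 E{\left(6,0 \right)} = 42 - 31 \cdot 3 \sqrt{5 + 0} = 42 - 31 \cdot 3 \sqrt{5} = 42 - 93 \sqrt{5}$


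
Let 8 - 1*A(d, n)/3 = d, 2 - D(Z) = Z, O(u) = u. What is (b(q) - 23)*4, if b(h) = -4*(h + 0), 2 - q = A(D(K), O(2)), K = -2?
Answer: 68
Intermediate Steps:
D(Z) = 2 - Z
A(d, n) = 24 - 3*d
q = -10 (q = 2 - (24 - 3*(2 - 1*(-2))) = 2 - (24 - 3*(2 + 2)) = 2 - (24 - 3*4) = 2 - (24 - 12) = 2 - 1*12 = 2 - 12 = -10)
b(h) = -4*h
(b(q) - 23)*4 = (-4*(-10) - 23)*4 = (40 - 23)*4 = 17*4 = 68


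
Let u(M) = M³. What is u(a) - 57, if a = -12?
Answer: -1785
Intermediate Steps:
u(a) - 57 = (-12)³ - 57 = -1728 - 57 = -1785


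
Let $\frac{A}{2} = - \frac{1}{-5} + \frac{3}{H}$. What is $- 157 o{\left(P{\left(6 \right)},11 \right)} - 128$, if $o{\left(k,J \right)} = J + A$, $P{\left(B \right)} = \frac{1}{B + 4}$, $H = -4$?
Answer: $- \frac{16823}{10} \approx -1682.3$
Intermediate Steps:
$P{\left(B \right)} = \frac{1}{4 + B}$
$A = - \frac{11}{10}$ ($A = 2 \left(- \frac{1}{-5} + \frac{3}{-4}\right) = 2 \left(\left(-1\right) \left(- \frac{1}{5}\right) + 3 \left(- \frac{1}{4}\right)\right) = 2 \left(\frac{1}{5} - \frac{3}{4}\right) = 2 \left(- \frac{11}{20}\right) = - \frac{11}{10} \approx -1.1$)
$o{\left(k,J \right)} = - \frac{11}{10} + J$ ($o{\left(k,J \right)} = J - \frac{11}{10} = - \frac{11}{10} + J$)
$- 157 o{\left(P{\left(6 \right)},11 \right)} - 128 = - 157 \left(- \frac{11}{10} + 11\right) - 128 = \left(-157\right) \frac{99}{10} - 128 = - \frac{15543}{10} - 128 = - \frac{16823}{10}$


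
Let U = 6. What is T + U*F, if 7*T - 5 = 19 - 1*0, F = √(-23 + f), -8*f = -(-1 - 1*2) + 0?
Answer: 24/7 + 3*I*√374/2 ≈ 3.4286 + 29.009*I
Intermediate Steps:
f = -3/8 (f = -(-(-1 - 1*2) + 0)/8 = -(-(-1 - 2) + 0)/8 = -(-1*(-3) + 0)/8 = -(3 + 0)/8 = -⅛*3 = -3/8 ≈ -0.37500)
F = I*√374/4 (F = √(-23 - 3/8) = √(-187/8) = I*√374/4 ≈ 4.8348*I)
T = 24/7 (T = 5/7 + (19 - 1*0)/7 = 5/7 + (19 + 0)/7 = 5/7 + (⅐)*19 = 5/7 + 19/7 = 24/7 ≈ 3.4286)
T + U*F = 24/7 + 6*(I*√374/4) = 24/7 + 3*I*√374/2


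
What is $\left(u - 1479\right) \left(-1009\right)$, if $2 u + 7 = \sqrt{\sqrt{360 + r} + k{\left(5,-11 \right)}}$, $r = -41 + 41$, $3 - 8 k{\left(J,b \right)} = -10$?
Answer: $\frac{2991685}{2} - \frac{1009 \sqrt{26 + 96 \sqrt{10}}}{8} \approx 1.4936 \cdot 10^{6}$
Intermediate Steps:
$k{\left(J,b \right)} = \frac{13}{8}$ ($k{\left(J,b \right)} = \frac{3}{8} - - \frac{5}{4} = \frac{3}{8} + \frac{5}{4} = \frac{13}{8}$)
$r = 0$
$u = - \frac{7}{2} + \frac{\sqrt{\frac{13}{8} + 6 \sqrt{10}}}{2}$ ($u = - \frac{7}{2} + \frac{\sqrt{\sqrt{360 + 0} + \frac{13}{8}}}{2} = - \frac{7}{2} + \frac{\sqrt{\sqrt{360} + \frac{13}{8}}}{2} = - \frac{7}{2} + \frac{\sqrt{6 \sqrt{10} + \frac{13}{8}}}{2} = - \frac{7}{2} + \frac{\sqrt{\frac{13}{8} + 6 \sqrt{10}}}{2} \approx -1.2307$)
$\left(u - 1479\right) \left(-1009\right) = \left(\left(- \frac{7}{2} + \frac{\sqrt{26 + 96 \sqrt{10}}}{8}\right) - 1479\right) \left(-1009\right) = \left(- \frac{2965}{2} + \frac{\sqrt{26 + 96 \sqrt{10}}}{8}\right) \left(-1009\right) = \frac{2991685}{2} - \frac{1009 \sqrt{26 + 96 \sqrt{10}}}{8}$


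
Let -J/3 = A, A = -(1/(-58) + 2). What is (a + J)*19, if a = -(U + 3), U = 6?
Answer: -3363/58 ≈ -57.983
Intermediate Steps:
a = -9 (a = -(6 + 3) = -1*9 = -9)
A = -115/58 (A = -(-1/58 + 2) = -1*115/58 = -115/58 ≈ -1.9828)
J = 345/58 (J = -3*(-115/58) = 345/58 ≈ 5.9483)
(a + J)*19 = (-9 + 345/58)*19 = -177/58*19 = -3363/58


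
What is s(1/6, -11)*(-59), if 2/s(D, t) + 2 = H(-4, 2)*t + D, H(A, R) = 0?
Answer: 708/11 ≈ 64.364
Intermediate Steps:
s(D, t) = 2/(-2 + D) (s(D, t) = 2/(-2 + (0*t + D)) = 2/(-2 + (0 + D)) = 2/(-2 + D))
s(1/6, -11)*(-59) = (2/(-2 + 1/6))*(-59) = (2/(-11/6))*(-59) = (2*(-6/11))*(-59) = -12/11*(-59) = 708/11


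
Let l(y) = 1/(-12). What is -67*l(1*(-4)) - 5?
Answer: 7/12 ≈ 0.58333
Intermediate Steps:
l(y) = -1/12
-67*l(1*(-4)) - 5 = -67*(-1/12) - 5 = 67/12 - 5 = 7/12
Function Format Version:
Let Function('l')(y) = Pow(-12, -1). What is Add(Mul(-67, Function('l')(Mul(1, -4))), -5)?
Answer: Rational(7, 12) ≈ 0.58333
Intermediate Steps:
Function('l')(y) = Rational(-1, 12)
Add(Mul(-67, Function('l')(Mul(1, -4))), -5) = Add(Mul(-67, Rational(-1, 12)), -5) = Add(Rational(67, 12), -5) = Rational(7, 12)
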